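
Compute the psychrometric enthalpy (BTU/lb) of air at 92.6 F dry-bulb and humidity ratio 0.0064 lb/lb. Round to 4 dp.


h = 0.24*92.6 + 0.0064*(1061+0.444*92.6) = 29.2775 BTU/lb

29.2775 BTU/lb


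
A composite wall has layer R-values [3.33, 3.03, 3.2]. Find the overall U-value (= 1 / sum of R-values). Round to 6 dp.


R_total = 3.33 + 3.03 + 3.2 = 9.56
U = 1/9.56 = 0.104603

0.104603


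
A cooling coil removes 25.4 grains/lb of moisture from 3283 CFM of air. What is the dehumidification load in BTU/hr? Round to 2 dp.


Q = 0.68 * 3283 * 25.4 = 56703.98 BTU/hr

56703.98 BTU/hr


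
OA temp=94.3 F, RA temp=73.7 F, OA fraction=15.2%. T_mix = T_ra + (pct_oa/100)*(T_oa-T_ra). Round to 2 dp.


T_mix = 73.7 + (15.2/100)*(94.3-73.7) = 76.83 F

76.83 F


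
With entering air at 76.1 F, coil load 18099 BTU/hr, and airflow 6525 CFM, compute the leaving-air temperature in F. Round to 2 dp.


dT = 18099/(1.08*6525) = 2.5683
T_leave = 76.1 - 2.5683 = 73.53 F

73.53 F


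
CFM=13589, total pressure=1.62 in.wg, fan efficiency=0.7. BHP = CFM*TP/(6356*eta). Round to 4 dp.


BHP = 13589 * 1.62 / (6356 * 0.7) = 4.9479 hp

4.9479 hp


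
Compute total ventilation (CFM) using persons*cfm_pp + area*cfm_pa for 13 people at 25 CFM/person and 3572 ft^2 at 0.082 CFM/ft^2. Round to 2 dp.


Total = 13*25 + 3572*0.082 = 617.90 CFM

617.90 CFM


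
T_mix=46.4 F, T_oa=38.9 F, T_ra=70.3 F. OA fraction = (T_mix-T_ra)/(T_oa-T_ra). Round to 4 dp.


frac = (46.4 - 70.3) / (38.9 - 70.3) = 0.7611

0.7611


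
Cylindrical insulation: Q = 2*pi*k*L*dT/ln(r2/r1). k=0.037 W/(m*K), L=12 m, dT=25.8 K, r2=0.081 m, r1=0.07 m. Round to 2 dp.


Q = 2*pi*0.037*12*25.8/ln(0.081/0.07) = 493.14 W

493.14 W


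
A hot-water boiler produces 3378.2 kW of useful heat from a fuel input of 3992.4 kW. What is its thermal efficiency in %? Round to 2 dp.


eta = (3378.2/3992.4)*100 = 84.62 %

84.62 %


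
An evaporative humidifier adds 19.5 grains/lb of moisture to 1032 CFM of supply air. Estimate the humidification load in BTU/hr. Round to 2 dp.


Q = 0.68 * 1032 * 19.5 = 13684.32 BTU/hr

13684.32 BTU/hr


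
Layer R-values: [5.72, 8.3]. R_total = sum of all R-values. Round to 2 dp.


R_total = 5.72 + 8.3 = 14.02

14.02


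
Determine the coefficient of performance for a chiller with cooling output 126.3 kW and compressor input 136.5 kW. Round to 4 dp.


COP = 126.3 / 136.5 = 0.9253

0.9253


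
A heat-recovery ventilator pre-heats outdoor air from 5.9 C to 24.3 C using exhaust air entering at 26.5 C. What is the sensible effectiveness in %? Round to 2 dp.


eff = (24.3-5.9)/(26.5-5.9)*100 = 89.32 %

89.32 %


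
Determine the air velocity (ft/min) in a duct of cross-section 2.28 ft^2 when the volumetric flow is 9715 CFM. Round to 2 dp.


V = 9715 / 2.28 = 4260.96 ft/min

4260.96 ft/min


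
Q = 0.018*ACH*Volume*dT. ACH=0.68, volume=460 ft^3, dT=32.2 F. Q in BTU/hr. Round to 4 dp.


Q = 0.018 * 0.68 * 460 * 32.2 = 181.2989 BTU/hr

181.2989 BTU/hr


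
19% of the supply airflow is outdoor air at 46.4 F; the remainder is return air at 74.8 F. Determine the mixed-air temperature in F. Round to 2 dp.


T_mix = 0.19*46.4 + 0.81*74.8 = 69.40 F

69.40 F


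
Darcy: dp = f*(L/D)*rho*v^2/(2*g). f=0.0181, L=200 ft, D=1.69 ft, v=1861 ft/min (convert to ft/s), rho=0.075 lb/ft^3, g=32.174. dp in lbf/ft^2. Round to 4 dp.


v_fps = 1861/60 = 31.0167 ft/s
dp = 0.0181*(200/1.69)*0.075*31.0167^2/(2*32.174) = 2.4018 lbf/ft^2

2.4018 lbf/ft^2


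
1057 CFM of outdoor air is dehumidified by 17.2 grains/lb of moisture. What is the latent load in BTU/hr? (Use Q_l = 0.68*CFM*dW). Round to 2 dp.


Q = 0.68 * 1057 * 17.2 = 12362.67 BTU/hr

12362.67 BTU/hr


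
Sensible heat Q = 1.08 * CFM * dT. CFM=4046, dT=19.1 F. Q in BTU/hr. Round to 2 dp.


Q = 1.08 * 4046 * 19.1 = 83460.89 BTU/hr

83460.89 BTU/hr


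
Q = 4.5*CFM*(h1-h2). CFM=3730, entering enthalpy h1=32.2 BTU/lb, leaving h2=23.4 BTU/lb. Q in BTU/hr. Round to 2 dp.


Q = 4.5 * 3730 * (32.2 - 23.4) = 147708.00 BTU/hr

147708.00 BTU/hr


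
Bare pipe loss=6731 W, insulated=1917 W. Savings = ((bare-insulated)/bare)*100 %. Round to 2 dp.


Savings = ((6731-1917)/6731)*100 = 71.52 %

71.52 %


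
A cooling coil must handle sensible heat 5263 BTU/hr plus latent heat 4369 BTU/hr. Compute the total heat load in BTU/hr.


Qt = 5263 + 4369 = 9632 BTU/hr

9632 BTU/hr


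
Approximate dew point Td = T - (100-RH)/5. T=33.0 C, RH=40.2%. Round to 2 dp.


Td = 33.0 - (100-40.2)/5 = 21.04 C

21.04 C


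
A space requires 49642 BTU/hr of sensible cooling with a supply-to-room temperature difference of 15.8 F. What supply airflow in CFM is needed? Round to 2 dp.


CFM = 49642 / (1.08 * 15.8) = 2909.17

2909.17 CFM


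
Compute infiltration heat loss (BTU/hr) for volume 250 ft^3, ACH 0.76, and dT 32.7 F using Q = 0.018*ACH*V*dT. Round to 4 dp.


Q = 0.018 * 0.76 * 250 * 32.7 = 111.8340 BTU/hr

111.8340 BTU/hr


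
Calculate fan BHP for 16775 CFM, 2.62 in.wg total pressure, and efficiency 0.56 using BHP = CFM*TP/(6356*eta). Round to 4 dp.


BHP = 16775 * 2.62 / (6356 * 0.56) = 12.3479 hp

12.3479 hp


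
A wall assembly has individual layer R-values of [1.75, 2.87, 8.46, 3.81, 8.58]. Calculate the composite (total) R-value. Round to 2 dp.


R_total = 1.75 + 2.87 + 8.46 + 3.81 + 8.58 = 25.47

25.47


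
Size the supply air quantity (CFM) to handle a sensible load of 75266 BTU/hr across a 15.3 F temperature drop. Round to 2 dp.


CFM = 75266 / (1.08 * 15.3) = 4554.95

4554.95 CFM


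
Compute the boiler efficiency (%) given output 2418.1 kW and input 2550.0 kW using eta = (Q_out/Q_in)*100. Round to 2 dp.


eta = (2418.1/2550.0)*100 = 94.83 %

94.83 %


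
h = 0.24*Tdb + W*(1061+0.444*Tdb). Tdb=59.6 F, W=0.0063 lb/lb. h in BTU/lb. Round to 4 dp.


h = 0.24*59.6 + 0.0063*(1061+0.444*59.6) = 21.1550 BTU/lb

21.1550 BTU/lb


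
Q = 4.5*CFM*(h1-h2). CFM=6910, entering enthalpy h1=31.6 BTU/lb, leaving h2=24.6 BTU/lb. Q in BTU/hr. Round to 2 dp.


Q = 4.5 * 6910 * (31.6 - 24.6) = 217665.00 BTU/hr

217665.00 BTU/hr


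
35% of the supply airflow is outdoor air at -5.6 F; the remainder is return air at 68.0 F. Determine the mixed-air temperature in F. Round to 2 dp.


T_mix = 0.35*(-5.6) + 0.65*68.0 = 42.24 F

42.24 F


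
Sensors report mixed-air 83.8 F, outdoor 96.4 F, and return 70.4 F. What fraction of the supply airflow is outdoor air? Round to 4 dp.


frac = (83.8 - 70.4) / (96.4 - 70.4) = 0.5154

0.5154


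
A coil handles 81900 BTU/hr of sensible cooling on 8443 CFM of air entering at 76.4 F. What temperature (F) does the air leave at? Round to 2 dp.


dT = 81900/(1.08*8443) = 8.9818
T_leave = 76.4 - 8.9818 = 67.42 F

67.42 F


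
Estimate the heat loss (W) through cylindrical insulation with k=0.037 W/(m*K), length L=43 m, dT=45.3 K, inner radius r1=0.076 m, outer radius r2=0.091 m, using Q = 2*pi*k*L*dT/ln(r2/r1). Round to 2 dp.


Q = 2*pi*0.037*43*45.3/ln(0.091/0.076) = 2514.04 W

2514.04 W


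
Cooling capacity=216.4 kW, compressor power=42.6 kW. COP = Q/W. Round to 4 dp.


COP = 216.4 / 42.6 = 5.0798

5.0798


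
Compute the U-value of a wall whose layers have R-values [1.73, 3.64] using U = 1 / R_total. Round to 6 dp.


R_total = 1.73 + 3.64 = 5.37
U = 1/5.37 = 0.186220

0.186220


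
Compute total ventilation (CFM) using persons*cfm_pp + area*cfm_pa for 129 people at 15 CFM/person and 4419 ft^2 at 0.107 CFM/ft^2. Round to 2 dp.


Total = 129*15 + 4419*0.107 = 2407.83 CFM

2407.83 CFM


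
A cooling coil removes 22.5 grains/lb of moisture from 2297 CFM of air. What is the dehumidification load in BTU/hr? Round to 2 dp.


Q = 0.68 * 2297 * 22.5 = 35144.10 BTU/hr

35144.10 BTU/hr


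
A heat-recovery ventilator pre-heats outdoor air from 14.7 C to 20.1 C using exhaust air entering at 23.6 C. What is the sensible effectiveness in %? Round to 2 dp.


eff = (20.1-14.7)/(23.6-14.7)*100 = 60.67 %

60.67 %


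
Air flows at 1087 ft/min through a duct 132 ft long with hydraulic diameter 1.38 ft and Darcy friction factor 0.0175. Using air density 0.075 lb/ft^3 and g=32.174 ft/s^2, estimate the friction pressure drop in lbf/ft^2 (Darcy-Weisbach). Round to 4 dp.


v_fps = 1087/60 = 18.1167 ft/s
dp = 0.0175*(132/1.38)*0.075*18.1167^2/(2*32.174) = 0.6403 lbf/ft^2

0.6403 lbf/ft^2


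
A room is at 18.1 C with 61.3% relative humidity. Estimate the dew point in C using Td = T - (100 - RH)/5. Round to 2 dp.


Td = 18.1 - (100-61.3)/5 = 10.36 C

10.36 C


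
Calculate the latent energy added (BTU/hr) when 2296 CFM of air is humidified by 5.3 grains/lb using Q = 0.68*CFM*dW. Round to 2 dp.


Q = 0.68 * 2296 * 5.3 = 8274.78 BTU/hr

8274.78 BTU/hr


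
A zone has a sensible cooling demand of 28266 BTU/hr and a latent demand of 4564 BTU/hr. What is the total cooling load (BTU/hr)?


Qt = 28266 + 4564 = 32830 BTU/hr

32830 BTU/hr


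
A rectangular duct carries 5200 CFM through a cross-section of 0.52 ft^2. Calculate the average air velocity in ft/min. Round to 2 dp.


V = 5200 / 0.52 = 10000.00 ft/min

10000.00 ft/min


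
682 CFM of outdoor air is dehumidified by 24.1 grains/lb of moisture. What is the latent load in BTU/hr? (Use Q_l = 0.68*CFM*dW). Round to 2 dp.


Q = 0.68 * 682 * 24.1 = 11176.62 BTU/hr

11176.62 BTU/hr


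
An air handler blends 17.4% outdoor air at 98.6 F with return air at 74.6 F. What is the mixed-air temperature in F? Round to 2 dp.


T_mix = 74.6 + (17.4/100)*(98.6-74.6) = 78.78 F

78.78 F


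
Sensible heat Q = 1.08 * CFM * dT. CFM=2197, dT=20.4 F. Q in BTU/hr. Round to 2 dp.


Q = 1.08 * 2197 * 20.4 = 48404.30 BTU/hr

48404.30 BTU/hr


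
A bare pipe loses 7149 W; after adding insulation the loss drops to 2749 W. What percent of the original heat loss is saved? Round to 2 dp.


Savings = ((7149-2749)/7149)*100 = 61.55 %

61.55 %


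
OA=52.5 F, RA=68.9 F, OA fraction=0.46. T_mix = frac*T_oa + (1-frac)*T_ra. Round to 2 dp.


T_mix = 0.46*52.5 + 0.54*68.9 = 61.36 F

61.36 F


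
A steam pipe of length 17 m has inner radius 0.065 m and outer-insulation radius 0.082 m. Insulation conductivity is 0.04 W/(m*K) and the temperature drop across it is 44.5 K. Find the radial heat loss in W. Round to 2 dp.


Q = 2*pi*0.04*17*44.5/ln(0.082/0.065) = 818.35 W

818.35 W


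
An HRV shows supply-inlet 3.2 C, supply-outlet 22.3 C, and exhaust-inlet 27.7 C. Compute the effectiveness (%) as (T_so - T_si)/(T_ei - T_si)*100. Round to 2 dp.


eff = (22.3-3.2)/(27.7-3.2)*100 = 77.96 %

77.96 %


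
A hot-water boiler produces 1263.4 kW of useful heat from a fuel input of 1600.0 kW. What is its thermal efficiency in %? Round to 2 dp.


eta = (1263.4/1600.0)*100 = 78.96 %

78.96 %


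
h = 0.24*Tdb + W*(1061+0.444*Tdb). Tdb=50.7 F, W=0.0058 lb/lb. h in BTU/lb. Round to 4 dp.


h = 0.24*50.7 + 0.0058*(1061+0.444*50.7) = 18.4524 BTU/lb

18.4524 BTU/lb


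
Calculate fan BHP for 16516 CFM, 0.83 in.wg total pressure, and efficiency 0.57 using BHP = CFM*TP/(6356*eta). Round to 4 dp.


BHP = 16516 * 0.83 / (6356 * 0.57) = 3.7838 hp

3.7838 hp


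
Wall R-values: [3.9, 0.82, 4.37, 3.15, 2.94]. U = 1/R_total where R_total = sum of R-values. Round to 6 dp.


R_total = 3.9 + 0.82 + 4.37 + 3.15 + 2.94 = 15.18
U = 1/15.18 = 0.065876

0.065876


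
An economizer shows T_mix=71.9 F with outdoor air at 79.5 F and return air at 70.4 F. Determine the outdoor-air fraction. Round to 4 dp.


frac = (71.9 - 70.4) / (79.5 - 70.4) = 0.1648

0.1648


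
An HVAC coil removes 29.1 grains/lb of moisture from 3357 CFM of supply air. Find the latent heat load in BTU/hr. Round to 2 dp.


Q = 0.68 * 3357 * 29.1 = 66428.32 BTU/hr

66428.32 BTU/hr


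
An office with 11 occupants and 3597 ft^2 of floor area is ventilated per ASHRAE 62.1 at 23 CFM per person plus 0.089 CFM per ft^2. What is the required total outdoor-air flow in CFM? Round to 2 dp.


Total = 11*23 + 3597*0.089 = 573.13 CFM

573.13 CFM


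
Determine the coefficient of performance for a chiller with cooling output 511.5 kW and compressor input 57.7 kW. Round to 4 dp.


COP = 511.5 / 57.7 = 8.8648

8.8648


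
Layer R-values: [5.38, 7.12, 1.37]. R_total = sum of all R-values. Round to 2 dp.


R_total = 5.38 + 7.12 + 1.37 = 13.87

13.87


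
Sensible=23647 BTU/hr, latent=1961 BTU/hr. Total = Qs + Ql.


Qt = 23647 + 1961 = 25608 BTU/hr

25608 BTU/hr


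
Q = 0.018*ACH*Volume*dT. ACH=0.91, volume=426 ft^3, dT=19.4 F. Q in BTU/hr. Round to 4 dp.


Q = 0.018 * 0.91 * 426 * 19.4 = 135.3709 BTU/hr

135.3709 BTU/hr


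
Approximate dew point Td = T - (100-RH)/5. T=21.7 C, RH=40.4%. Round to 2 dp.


Td = 21.7 - (100-40.4)/5 = 9.78 C

9.78 C


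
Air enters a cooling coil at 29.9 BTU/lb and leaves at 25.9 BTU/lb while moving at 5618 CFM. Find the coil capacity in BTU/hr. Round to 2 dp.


Q = 4.5 * 5618 * (29.9 - 25.9) = 101124.00 BTU/hr

101124.00 BTU/hr


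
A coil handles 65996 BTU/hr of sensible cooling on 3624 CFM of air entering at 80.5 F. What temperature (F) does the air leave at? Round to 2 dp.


dT = 65996/(1.08*3624) = 16.8619
T_leave = 80.5 - 16.8619 = 63.64 F

63.64 F


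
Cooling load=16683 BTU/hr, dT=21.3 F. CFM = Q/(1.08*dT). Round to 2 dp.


CFM = 16683 / (1.08 * 21.3) = 725.22

725.22 CFM


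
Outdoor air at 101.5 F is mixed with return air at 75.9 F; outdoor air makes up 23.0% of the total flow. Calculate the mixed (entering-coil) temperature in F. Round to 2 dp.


T_mix = 75.9 + (23.0/100)*(101.5-75.9) = 81.79 F

81.79 F


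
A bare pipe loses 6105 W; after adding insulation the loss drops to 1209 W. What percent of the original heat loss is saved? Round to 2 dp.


Savings = ((6105-1209)/6105)*100 = 80.20 %

80.20 %


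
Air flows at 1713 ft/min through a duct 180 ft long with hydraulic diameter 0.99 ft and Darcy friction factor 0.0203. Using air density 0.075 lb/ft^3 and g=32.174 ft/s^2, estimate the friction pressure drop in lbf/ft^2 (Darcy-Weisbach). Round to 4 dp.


v_fps = 1713/60 = 28.55 ft/s
dp = 0.0203*(180/0.99)*0.075*28.55^2/(2*32.174) = 3.5065 lbf/ft^2

3.5065 lbf/ft^2


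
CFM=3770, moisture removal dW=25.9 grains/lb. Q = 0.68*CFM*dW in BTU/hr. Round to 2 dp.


Q = 0.68 * 3770 * 25.9 = 66397.24 BTU/hr

66397.24 BTU/hr


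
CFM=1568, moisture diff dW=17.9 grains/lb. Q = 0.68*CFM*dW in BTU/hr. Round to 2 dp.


Q = 0.68 * 1568 * 17.9 = 19085.70 BTU/hr

19085.70 BTU/hr


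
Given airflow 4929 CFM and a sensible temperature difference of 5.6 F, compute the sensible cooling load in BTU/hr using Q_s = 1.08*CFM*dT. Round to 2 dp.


Q = 1.08 * 4929 * 5.6 = 29810.59 BTU/hr

29810.59 BTU/hr


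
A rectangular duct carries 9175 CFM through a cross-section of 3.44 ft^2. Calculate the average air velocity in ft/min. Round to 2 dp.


V = 9175 / 3.44 = 2667.15 ft/min

2667.15 ft/min


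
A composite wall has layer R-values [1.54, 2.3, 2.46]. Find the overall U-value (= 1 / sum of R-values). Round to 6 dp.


R_total = 1.54 + 2.3 + 2.46 = 6.30
U = 1/6.30 = 0.158730

0.158730


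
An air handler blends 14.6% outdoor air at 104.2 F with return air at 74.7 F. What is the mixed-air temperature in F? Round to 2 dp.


T_mix = 74.7 + (14.6/100)*(104.2-74.7) = 79.01 F

79.01 F


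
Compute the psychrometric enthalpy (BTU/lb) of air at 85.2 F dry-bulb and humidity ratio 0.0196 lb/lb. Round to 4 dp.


h = 0.24*85.2 + 0.0196*(1061+0.444*85.2) = 41.9850 BTU/lb

41.9850 BTU/lb


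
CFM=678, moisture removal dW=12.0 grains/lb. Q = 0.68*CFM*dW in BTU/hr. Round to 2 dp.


Q = 0.68 * 678 * 12.0 = 5532.48 BTU/hr

5532.48 BTU/hr


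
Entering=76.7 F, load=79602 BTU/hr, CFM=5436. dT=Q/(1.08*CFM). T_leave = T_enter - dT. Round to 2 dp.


dT = 79602/(1.08*5436) = 13.5588
T_leave = 76.7 - 13.5588 = 63.14 F

63.14 F


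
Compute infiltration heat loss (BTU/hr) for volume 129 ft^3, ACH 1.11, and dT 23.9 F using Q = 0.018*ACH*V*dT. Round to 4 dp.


Q = 0.018 * 1.11 * 129 * 23.9 = 61.6003 BTU/hr

61.6003 BTU/hr


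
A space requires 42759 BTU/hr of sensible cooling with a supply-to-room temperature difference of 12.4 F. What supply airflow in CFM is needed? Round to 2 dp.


CFM = 42759 / (1.08 * 12.4) = 3192.88

3192.88 CFM


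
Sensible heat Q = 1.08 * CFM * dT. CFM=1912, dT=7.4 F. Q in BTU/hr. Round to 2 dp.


Q = 1.08 * 1912 * 7.4 = 15280.70 BTU/hr

15280.70 BTU/hr


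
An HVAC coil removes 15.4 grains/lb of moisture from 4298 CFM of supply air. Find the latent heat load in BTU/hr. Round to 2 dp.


Q = 0.68 * 4298 * 15.4 = 45008.66 BTU/hr

45008.66 BTU/hr


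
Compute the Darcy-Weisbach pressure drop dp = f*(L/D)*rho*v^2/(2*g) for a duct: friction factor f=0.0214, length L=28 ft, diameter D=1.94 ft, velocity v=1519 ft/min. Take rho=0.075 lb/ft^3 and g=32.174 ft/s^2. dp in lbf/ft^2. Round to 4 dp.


v_fps = 1519/60 = 25.3167 ft/s
dp = 0.0214*(28/1.94)*0.075*25.3167^2/(2*32.174) = 0.2307 lbf/ft^2

0.2307 lbf/ft^2


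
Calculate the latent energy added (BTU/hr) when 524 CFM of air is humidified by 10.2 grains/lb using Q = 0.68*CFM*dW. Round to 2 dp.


Q = 0.68 * 524 * 10.2 = 3634.46 BTU/hr

3634.46 BTU/hr


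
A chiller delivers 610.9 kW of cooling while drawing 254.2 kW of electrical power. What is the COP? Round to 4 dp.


COP = 610.9 / 254.2 = 2.4032

2.4032


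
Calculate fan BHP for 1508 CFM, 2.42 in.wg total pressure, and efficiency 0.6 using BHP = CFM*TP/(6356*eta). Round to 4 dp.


BHP = 1508 * 2.42 / (6356 * 0.6) = 0.9569 hp

0.9569 hp


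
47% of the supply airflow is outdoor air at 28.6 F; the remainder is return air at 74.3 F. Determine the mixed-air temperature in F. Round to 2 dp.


T_mix = 0.47*28.6 + 0.53*74.3 = 52.82 F

52.82 F


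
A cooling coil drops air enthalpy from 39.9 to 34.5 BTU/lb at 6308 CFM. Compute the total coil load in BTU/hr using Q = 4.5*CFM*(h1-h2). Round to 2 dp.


Q = 4.5 * 6308 * (39.9 - 34.5) = 153284.40 BTU/hr

153284.40 BTU/hr


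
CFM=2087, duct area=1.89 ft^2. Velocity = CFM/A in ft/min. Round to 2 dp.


V = 2087 / 1.89 = 1104.23 ft/min

1104.23 ft/min


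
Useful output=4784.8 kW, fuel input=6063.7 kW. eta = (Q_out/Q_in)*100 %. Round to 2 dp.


eta = (4784.8/6063.7)*100 = 78.91 %

78.91 %


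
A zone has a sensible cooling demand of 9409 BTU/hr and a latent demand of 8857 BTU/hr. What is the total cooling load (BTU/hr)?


Qt = 9409 + 8857 = 18266 BTU/hr

18266 BTU/hr


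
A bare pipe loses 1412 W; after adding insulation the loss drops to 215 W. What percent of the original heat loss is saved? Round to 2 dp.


Savings = ((1412-215)/1412)*100 = 84.77 %

84.77 %


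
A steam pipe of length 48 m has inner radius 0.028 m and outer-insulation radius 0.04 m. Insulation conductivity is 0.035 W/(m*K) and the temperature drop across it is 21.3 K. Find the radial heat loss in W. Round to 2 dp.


Q = 2*pi*0.035*48*21.3/ln(0.04/0.028) = 630.37 W

630.37 W


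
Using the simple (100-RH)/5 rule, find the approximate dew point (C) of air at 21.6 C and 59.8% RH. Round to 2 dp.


Td = 21.6 - (100-59.8)/5 = 13.56 C

13.56 C


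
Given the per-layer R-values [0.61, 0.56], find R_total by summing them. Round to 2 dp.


R_total = 0.61 + 0.56 = 1.17

1.17


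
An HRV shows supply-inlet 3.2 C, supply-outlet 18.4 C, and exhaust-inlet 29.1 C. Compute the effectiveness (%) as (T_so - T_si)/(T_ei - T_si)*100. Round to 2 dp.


eff = (18.4-3.2)/(29.1-3.2)*100 = 58.69 %

58.69 %


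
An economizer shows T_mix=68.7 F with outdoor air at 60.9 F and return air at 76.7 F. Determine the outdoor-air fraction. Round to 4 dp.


frac = (68.7 - 76.7) / (60.9 - 76.7) = 0.5063

0.5063


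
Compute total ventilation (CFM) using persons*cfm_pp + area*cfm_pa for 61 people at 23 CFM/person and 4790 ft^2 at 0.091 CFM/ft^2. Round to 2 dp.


Total = 61*23 + 4790*0.091 = 1838.89 CFM

1838.89 CFM


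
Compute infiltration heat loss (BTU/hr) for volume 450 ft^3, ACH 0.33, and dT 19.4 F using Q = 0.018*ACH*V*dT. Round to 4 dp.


Q = 0.018 * 0.33 * 450 * 19.4 = 51.8562 BTU/hr

51.8562 BTU/hr


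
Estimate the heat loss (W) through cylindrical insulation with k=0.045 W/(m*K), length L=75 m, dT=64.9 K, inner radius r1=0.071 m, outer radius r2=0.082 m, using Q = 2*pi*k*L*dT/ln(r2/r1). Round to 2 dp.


Q = 2*pi*0.045*75*64.9/ln(0.082/0.071) = 9554.70 W

9554.70 W


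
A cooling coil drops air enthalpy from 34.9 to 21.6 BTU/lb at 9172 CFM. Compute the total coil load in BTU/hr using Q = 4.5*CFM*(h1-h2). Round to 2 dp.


Q = 4.5 * 9172 * (34.9 - 21.6) = 548944.20 BTU/hr

548944.20 BTU/hr


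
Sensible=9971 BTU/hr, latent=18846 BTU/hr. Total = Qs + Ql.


Qt = 9971 + 18846 = 28817 BTU/hr

28817 BTU/hr


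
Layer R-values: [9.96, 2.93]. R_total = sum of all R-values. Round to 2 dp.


R_total = 9.96 + 2.93 = 12.89

12.89


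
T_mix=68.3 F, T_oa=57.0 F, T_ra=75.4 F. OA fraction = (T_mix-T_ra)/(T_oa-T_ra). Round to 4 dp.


frac = (68.3 - 75.4) / (57.0 - 75.4) = 0.3859

0.3859


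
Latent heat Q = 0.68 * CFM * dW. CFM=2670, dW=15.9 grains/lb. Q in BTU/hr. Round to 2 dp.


Q = 0.68 * 2670 * 15.9 = 28868.04 BTU/hr

28868.04 BTU/hr


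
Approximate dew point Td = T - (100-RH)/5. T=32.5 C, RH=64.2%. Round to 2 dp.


Td = 32.5 - (100-64.2)/5 = 25.34 C

25.34 C


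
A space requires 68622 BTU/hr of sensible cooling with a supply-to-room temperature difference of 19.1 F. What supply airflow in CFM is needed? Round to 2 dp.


CFM = 68622 / (1.08 * 19.1) = 3326.64

3326.64 CFM


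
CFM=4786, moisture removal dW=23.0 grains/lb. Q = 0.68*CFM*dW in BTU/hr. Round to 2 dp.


Q = 0.68 * 4786 * 23.0 = 74853.04 BTU/hr

74853.04 BTU/hr


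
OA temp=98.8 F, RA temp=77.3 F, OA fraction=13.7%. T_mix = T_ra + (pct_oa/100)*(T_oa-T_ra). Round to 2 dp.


T_mix = 77.3 + (13.7/100)*(98.8-77.3) = 80.25 F

80.25 F


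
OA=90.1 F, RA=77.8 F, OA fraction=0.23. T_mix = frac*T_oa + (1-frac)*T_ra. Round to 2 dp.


T_mix = 0.23*90.1 + 0.77*77.8 = 80.63 F

80.63 F


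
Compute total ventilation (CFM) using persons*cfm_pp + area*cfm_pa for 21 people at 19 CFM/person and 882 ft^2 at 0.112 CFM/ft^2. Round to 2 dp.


Total = 21*19 + 882*0.112 = 497.78 CFM

497.78 CFM


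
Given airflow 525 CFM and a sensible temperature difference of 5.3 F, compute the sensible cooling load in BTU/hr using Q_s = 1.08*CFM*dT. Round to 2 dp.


Q = 1.08 * 525 * 5.3 = 3005.10 BTU/hr

3005.10 BTU/hr


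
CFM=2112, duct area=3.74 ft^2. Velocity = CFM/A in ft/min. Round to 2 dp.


V = 2112 / 3.74 = 564.71 ft/min

564.71 ft/min


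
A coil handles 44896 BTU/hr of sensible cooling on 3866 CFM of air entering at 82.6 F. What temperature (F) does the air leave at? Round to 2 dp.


dT = 44896/(1.08*3866) = 10.7528
T_leave = 82.6 - 10.7528 = 71.85 F

71.85 F


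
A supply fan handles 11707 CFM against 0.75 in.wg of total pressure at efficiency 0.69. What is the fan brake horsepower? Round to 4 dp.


BHP = 11707 * 0.75 / (6356 * 0.69) = 2.0020 hp

2.0020 hp


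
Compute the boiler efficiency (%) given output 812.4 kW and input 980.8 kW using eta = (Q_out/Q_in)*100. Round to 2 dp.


eta = (812.4/980.8)*100 = 82.83 %

82.83 %


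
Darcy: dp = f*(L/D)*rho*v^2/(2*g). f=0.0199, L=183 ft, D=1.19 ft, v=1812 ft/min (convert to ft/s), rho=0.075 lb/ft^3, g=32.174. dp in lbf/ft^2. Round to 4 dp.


v_fps = 1812/60 = 30.2 ft/s
dp = 0.0199*(183/1.19)*0.075*30.2^2/(2*32.174) = 3.2531 lbf/ft^2

3.2531 lbf/ft^2


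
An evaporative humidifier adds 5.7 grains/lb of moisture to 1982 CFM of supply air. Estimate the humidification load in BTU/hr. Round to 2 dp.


Q = 0.68 * 1982 * 5.7 = 7682.23 BTU/hr

7682.23 BTU/hr


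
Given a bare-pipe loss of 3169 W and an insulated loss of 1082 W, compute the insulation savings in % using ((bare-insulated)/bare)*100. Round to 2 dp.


Savings = ((3169-1082)/3169)*100 = 65.86 %

65.86 %


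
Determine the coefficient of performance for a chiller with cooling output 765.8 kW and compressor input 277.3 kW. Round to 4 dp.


COP = 765.8 / 277.3 = 2.7616

2.7616


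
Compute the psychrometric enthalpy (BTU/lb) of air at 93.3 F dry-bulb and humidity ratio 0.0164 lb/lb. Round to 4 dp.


h = 0.24*93.3 + 0.0164*(1061+0.444*93.3) = 40.4718 BTU/lb

40.4718 BTU/lb


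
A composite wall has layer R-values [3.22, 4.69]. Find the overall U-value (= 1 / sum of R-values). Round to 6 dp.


R_total = 3.22 + 4.69 = 7.91
U = 1/7.91 = 0.126422

0.126422


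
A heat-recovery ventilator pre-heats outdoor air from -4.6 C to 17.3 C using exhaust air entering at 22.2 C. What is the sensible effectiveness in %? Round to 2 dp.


eff = (17.3-(-4.6))/(22.2-(-4.6))*100 = 81.72 %

81.72 %


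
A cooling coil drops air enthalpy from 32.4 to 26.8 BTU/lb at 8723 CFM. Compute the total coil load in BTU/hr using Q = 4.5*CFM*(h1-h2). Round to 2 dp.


Q = 4.5 * 8723 * (32.4 - 26.8) = 219819.60 BTU/hr

219819.60 BTU/hr


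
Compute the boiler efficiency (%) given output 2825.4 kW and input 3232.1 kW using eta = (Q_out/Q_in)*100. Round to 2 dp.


eta = (2825.4/3232.1)*100 = 87.42 %

87.42 %


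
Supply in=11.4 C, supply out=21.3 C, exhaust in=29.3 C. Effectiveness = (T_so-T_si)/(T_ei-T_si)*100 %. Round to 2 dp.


eff = (21.3-11.4)/(29.3-11.4)*100 = 55.31 %

55.31 %


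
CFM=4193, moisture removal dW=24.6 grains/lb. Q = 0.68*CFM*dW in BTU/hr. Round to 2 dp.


Q = 0.68 * 4193 * 24.6 = 70140.50 BTU/hr

70140.50 BTU/hr


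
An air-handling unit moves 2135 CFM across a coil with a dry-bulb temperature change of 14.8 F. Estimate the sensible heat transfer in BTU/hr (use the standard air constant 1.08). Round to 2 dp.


Q = 1.08 * 2135 * 14.8 = 34125.84 BTU/hr

34125.84 BTU/hr


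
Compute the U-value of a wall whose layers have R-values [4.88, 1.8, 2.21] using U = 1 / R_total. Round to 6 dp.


R_total = 4.88 + 1.8 + 2.21 = 8.89
U = 1/8.89 = 0.112486

0.112486


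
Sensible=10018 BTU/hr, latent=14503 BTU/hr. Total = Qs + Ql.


Qt = 10018 + 14503 = 24521 BTU/hr

24521 BTU/hr


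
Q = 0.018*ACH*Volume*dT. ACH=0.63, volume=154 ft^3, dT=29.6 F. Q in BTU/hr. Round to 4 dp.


Q = 0.018 * 0.63 * 154 * 29.6 = 51.6923 BTU/hr

51.6923 BTU/hr


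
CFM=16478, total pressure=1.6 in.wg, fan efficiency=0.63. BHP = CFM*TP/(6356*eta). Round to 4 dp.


BHP = 16478 * 1.6 / (6356 * 0.63) = 6.5842 hp

6.5842 hp


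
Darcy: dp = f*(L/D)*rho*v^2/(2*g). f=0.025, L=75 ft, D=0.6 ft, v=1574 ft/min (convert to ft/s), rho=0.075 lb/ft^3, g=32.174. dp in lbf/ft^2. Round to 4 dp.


v_fps = 1574/60 = 26.2333 ft/s
dp = 0.025*(75/0.6)*0.075*26.2333^2/(2*32.174) = 2.5066 lbf/ft^2

2.5066 lbf/ft^2


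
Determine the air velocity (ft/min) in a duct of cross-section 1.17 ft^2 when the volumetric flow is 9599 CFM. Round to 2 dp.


V = 9599 / 1.17 = 8204.27 ft/min

8204.27 ft/min


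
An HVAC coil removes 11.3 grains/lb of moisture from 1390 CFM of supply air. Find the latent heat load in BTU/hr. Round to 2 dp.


Q = 0.68 * 1390 * 11.3 = 10680.76 BTU/hr

10680.76 BTU/hr


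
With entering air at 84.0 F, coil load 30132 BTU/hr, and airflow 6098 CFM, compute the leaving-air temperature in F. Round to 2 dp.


dT = 30132/(1.08*6098) = 4.5753
T_leave = 84.0 - 4.5753 = 79.42 F

79.42 F


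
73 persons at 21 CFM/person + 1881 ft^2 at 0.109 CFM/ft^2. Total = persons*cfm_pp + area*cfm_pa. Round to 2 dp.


Total = 73*21 + 1881*0.109 = 1738.03 CFM

1738.03 CFM


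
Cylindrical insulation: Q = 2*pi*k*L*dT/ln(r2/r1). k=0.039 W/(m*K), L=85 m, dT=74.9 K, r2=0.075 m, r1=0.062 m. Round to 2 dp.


Q = 2*pi*0.039*85*74.9/ln(0.075/0.062) = 8195.66 W

8195.66 W


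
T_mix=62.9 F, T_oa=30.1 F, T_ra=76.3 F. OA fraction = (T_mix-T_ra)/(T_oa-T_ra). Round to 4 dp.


frac = (62.9 - 76.3) / (30.1 - 76.3) = 0.2900

0.2900


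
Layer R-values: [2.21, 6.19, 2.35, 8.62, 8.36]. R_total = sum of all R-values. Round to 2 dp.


R_total = 2.21 + 6.19 + 2.35 + 8.62 + 8.36 = 27.73

27.73


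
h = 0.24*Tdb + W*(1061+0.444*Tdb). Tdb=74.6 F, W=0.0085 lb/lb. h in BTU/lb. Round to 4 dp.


h = 0.24*74.6 + 0.0085*(1061+0.444*74.6) = 27.2040 BTU/lb

27.2040 BTU/lb


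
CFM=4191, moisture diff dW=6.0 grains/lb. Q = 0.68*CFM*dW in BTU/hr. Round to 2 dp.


Q = 0.68 * 4191 * 6.0 = 17099.28 BTU/hr

17099.28 BTU/hr


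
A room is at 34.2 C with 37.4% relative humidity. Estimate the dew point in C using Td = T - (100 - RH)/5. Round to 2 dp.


Td = 34.2 - (100-37.4)/5 = 21.68 C

21.68 C


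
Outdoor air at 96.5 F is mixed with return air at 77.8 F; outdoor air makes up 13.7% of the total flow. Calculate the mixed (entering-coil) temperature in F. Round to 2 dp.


T_mix = 77.8 + (13.7/100)*(96.5-77.8) = 80.36 F

80.36 F


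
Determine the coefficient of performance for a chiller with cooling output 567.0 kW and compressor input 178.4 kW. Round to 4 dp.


COP = 567.0 / 178.4 = 3.1783

3.1783


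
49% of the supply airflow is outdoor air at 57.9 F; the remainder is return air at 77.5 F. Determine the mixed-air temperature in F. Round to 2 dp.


T_mix = 0.49*57.9 + 0.51*77.5 = 67.90 F

67.90 F


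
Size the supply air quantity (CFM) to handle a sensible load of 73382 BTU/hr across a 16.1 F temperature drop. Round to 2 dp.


CFM = 73382 / (1.08 * 16.1) = 4220.27

4220.27 CFM


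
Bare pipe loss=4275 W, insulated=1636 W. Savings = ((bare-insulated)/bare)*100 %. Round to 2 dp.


Savings = ((4275-1636)/4275)*100 = 61.73 %

61.73 %


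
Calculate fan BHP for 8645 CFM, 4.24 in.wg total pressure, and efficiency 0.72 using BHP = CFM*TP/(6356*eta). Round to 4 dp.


BHP = 8645 * 4.24 / (6356 * 0.72) = 8.0097 hp

8.0097 hp


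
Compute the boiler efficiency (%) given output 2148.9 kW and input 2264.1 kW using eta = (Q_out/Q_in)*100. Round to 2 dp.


eta = (2148.9/2264.1)*100 = 94.91 %

94.91 %


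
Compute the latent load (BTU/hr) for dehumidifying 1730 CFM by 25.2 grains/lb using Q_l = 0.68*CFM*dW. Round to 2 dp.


Q = 0.68 * 1730 * 25.2 = 29645.28 BTU/hr

29645.28 BTU/hr


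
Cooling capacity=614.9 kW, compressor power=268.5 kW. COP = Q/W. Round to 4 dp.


COP = 614.9 / 268.5 = 2.2901

2.2901


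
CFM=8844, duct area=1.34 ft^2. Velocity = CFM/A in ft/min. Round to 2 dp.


V = 8844 / 1.34 = 6600.00 ft/min

6600.00 ft/min


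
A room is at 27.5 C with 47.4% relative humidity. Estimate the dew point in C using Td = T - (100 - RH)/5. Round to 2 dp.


Td = 27.5 - (100-47.4)/5 = 16.98 C

16.98 C


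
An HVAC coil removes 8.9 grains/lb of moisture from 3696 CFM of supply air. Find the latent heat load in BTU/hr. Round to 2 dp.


Q = 0.68 * 3696 * 8.9 = 22368.19 BTU/hr

22368.19 BTU/hr


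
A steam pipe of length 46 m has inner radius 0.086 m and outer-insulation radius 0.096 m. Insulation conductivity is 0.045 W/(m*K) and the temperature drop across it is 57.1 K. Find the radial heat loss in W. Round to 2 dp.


Q = 2*pi*0.045*46*57.1/ln(0.096/0.086) = 6751.34 W

6751.34 W


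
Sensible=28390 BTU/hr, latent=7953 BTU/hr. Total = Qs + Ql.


Qt = 28390 + 7953 = 36343 BTU/hr

36343 BTU/hr


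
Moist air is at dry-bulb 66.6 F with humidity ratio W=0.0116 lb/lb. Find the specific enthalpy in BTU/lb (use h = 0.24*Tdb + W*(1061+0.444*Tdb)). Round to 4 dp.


h = 0.24*66.6 + 0.0116*(1061+0.444*66.6) = 28.6346 BTU/lb

28.6346 BTU/lb


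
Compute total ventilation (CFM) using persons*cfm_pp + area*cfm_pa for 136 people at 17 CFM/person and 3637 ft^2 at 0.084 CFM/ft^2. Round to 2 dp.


Total = 136*17 + 3637*0.084 = 2617.51 CFM

2617.51 CFM


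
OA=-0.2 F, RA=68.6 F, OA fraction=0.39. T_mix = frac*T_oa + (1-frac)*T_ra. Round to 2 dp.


T_mix = 0.39*(-0.2) + 0.61*68.6 = 41.77 F

41.77 F


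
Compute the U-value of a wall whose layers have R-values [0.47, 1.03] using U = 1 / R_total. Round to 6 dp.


R_total = 0.47 + 1.03 = 1.50
U = 1/1.50 = 0.666667

0.666667


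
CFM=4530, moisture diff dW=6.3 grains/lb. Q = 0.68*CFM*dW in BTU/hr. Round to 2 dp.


Q = 0.68 * 4530 * 6.3 = 19406.52 BTU/hr

19406.52 BTU/hr


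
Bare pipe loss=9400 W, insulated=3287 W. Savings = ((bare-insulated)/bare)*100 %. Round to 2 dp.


Savings = ((9400-3287)/9400)*100 = 65.03 %

65.03 %


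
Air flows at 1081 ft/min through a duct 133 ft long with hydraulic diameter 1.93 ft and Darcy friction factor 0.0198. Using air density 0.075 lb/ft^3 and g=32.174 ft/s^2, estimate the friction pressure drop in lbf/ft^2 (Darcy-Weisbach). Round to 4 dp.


v_fps = 1081/60 = 18.0167 ft/s
dp = 0.0198*(133/1.93)*0.075*18.0167^2/(2*32.174) = 0.5162 lbf/ft^2

0.5162 lbf/ft^2


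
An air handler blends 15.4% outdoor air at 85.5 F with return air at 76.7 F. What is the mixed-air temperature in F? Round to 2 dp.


T_mix = 76.7 + (15.4/100)*(85.5-76.7) = 78.06 F

78.06 F


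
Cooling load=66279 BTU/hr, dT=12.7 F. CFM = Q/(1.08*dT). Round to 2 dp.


CFM = 66279 / (1.08 * 12.7) = 4832.24

4832.24 CFM


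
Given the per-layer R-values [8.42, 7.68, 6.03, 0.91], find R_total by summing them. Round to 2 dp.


R_total = 8.42 + 7.68 + 6.03 + 0.91 = 23.04

23.04


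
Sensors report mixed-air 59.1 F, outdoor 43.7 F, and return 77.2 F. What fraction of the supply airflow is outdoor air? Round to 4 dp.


frac = (59.1 - 77.2) / (43.7 - 77.2) = 0.5403

0.5403


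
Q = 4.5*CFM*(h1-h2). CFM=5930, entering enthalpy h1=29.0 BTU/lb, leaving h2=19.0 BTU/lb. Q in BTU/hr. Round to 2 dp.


Q = 4.5 * 5930 * (29.0 - 19.0) = 266850.00 BTU/hr

266850.00 BTU/hr


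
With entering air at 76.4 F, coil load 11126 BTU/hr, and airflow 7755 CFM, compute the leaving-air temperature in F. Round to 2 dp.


dT = 11126/(1.08*7755) = 1.3284
T_leave = 76.4 - 1.3284 = 75.07 F

75.07 F


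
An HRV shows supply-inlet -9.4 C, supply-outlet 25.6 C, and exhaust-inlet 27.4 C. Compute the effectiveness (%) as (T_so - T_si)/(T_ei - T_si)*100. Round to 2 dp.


eff = (25.6-(-9.4))/(27.4-(-9.4))*100 = 95.11 %

95.11 %


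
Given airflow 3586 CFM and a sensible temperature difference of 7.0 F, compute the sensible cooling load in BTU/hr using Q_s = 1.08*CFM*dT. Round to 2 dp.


Q = 1.08 * 3586 * 7.0 = 27110.16 BTU/hr

27110.16 BTU/hr


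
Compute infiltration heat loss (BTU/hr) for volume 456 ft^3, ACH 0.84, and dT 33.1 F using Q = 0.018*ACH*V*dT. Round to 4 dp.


Q = 0.018 * 0.84 * 456 * 33.1 = 228.2152 BTU/hr

228.2152 BTU/hr


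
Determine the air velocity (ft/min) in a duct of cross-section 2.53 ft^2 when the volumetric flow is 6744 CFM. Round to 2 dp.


V = 6744 / 2.53 = 2665.61 ft/min

2665.61 ft/min


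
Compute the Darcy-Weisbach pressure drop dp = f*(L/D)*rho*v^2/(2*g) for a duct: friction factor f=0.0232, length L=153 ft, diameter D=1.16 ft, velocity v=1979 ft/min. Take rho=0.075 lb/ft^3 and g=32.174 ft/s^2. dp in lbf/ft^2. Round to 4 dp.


v_fps = 1979/60 = 32.9833 ft/s
dp = 0.0232*(153/1.16)*0.075*32.9833^2/(2*32.174) = 3.8800 lbf/ft^2

3.8800 lbf/ft^2


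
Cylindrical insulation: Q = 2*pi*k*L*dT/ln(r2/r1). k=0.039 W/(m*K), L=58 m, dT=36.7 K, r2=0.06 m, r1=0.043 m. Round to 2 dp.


Q = 2*pi*0.039*58*36.7/ln(0.06/0.043) = 1565.69 W

1565.69 W


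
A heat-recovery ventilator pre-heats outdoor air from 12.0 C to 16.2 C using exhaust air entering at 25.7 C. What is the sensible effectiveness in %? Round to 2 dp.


eff = (16.2-12.0)/(25.7-12.0)*100 = 30.66 %

30.66 %


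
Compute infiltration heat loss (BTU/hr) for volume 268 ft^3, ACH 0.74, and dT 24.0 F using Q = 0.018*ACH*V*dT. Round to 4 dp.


Q = 0.018 * 0.74 * 268 * 24.0 = 85.6742 BTU/hr

85.6742 BTU/hr


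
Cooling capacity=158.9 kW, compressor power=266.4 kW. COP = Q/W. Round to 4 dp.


COP = 158.9 / 266.4 = 0.5965

0.5965


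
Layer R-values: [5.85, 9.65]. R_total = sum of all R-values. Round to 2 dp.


R_total = 5.85 + 9.65 = 15.50

15.50


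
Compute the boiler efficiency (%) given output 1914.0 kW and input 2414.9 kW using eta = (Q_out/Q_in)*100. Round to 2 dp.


eta = (1914.0/2414.9)*100 = 79.26 %

79.26 %


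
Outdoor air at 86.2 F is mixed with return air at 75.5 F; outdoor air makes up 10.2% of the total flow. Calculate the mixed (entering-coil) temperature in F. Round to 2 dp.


T_mix = 75.5 + (10.2/100)*(86.2-75.5) = 76.59 F

76.59 F


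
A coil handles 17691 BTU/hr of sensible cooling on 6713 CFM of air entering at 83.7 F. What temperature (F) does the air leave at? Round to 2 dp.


dT = 17691/(1.08*6713) = 2.4401
T_leave = 83.7 - 2.4401 = 81.26 F

81.26 F


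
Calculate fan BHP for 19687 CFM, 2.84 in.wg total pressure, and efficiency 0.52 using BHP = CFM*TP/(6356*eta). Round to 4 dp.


BHP = 19687 * 2.84 / (6356 * 0.52) = 16.9165 hp

16.9165 hp


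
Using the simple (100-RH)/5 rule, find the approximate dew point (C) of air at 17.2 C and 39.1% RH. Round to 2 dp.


Td = 17.2 - (100-39.1)/5 = 5.02 C

5.02 C


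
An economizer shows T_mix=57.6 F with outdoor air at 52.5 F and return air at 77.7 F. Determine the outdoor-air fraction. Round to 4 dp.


frac = (57.6 - 77.7) / (52.5 - 77.7) = 0.7976

0.7976


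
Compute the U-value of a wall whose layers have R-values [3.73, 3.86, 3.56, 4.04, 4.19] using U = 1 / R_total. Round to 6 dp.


R_total = 3.73 + 3.86 + 3.56 + 4.04 + 4.19 = 19.38
U = 1/19.38 = 0.051600

0.051600


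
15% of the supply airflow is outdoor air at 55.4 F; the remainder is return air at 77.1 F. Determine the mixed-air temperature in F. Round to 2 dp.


T_mix = 0.15*55.4 + 0.85*77.1 = 73.85 F

73.85 F


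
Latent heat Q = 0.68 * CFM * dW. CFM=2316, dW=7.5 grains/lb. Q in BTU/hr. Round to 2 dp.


Q = 0.68 * 2316 * 7.5 = 11811.60 BTU/hr

11811.60 BTU/hr


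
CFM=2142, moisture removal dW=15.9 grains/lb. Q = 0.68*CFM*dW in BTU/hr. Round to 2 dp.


Q = 0.68 * 2142 * 15.9 = 23159.30 BTU/hr

23159.30 BTU/hr


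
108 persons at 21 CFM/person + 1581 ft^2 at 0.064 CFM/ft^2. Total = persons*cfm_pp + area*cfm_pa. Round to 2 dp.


Total = 108*21 + 1581*0.064 = 2369.18 CFM

2369.18 CFM


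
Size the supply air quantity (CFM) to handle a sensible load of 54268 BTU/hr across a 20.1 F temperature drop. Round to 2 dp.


CFM = 54268 / (1.08 * 20.1) = 2499.91

2499.91 CFM


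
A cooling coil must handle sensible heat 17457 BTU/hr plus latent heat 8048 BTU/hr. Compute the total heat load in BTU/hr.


Qt = 17457 + 8048 = 25505 BTU/hr

25505 BTU/hr


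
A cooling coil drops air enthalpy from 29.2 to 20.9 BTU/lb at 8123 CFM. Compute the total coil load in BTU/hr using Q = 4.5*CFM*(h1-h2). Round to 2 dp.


Q = 4.5 * 8123 * (29.2 - 20.9) = 303394.05 BTU/hr

303394.05 BTU/hr


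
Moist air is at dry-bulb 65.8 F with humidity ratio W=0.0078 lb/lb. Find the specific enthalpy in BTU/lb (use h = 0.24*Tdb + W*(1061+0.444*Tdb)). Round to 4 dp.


h = 0.24*65.8 + 0.0078*(1061+0.444*65.8) = 24.2957 BTU/lb

24.2957 BTU/lb


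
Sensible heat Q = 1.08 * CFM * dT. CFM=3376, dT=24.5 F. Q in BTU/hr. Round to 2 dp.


Q = 1.08 * 3376 * 24.5 = 89328.96 BTU/hr

89328.96 BTU/hr


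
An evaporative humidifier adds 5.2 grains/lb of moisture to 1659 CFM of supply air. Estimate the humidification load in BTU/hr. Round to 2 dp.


Q = 0.68 * 1659 * 5.2 = 5866.22 BTU/hr

5866.22 BTU/hr


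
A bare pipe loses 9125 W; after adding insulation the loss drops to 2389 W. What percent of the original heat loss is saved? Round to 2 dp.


Savings = ((9125-2389)/9125)*100 = 73.82 %

73.82 %


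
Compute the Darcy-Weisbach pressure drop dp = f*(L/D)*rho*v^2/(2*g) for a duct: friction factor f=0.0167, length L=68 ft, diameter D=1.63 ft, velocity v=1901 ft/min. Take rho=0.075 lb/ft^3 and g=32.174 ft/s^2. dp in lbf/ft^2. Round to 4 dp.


v_fps = 1901/60 = 31.6833 ft/s
dp = 0.0167*(68/1.63)*0.075*31.6833^2/(2*32.174) = 0.8151 lbf/ft^2

0.8151 lbf/ft^2
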